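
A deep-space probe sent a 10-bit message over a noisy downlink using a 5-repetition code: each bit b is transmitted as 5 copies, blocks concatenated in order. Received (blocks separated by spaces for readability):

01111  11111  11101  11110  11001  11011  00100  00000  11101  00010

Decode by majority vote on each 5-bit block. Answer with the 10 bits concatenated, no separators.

Block 1 (01111): 4 ones → 1
Block 2 (11111): 5 ones → 1
Block 3 (11101): 4 ones → 1
Block 4 (11110): 4 ones → 1
Block 5 (11001): 3 ones → 1
Block 6 (11011): 4 ones → 1
Block 7 (00100): 1 one → 0
Block 8 (00000): 0 ones → 0
Block 9 (11101): 4 ones → 1
Block 10 (00010): 1 one → 0

1111110010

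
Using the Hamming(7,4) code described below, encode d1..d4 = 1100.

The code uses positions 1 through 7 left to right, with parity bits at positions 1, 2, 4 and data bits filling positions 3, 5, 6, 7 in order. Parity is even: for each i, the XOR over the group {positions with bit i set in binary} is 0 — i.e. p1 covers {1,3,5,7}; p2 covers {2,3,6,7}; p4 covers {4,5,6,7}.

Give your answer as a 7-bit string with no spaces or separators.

Place data at non-parity positions: p1 p2 1 p4 1 0 0
p1 (pos 1,3,5,7): XOR of data positions = 1⊕1⊕0 = 0
p2 (pos 2,3,6,7): XOR of data positions = 1⊕0⊕0 = 1
p4 (pos 4,5,6,7): XOR of data positions = 1⊕0⊕0 = 1
Codeword: 0111100

0111100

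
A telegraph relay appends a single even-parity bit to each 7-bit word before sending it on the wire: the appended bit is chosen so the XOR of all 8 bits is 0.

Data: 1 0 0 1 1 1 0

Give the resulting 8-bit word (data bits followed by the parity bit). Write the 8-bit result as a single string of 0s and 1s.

XOR of the 7 data bits: 1⊕0⊕0⊕1⊕1⊕1⊕0 = 0
Parity bit = 0 (so all 8 bits XOR to 0).

10011100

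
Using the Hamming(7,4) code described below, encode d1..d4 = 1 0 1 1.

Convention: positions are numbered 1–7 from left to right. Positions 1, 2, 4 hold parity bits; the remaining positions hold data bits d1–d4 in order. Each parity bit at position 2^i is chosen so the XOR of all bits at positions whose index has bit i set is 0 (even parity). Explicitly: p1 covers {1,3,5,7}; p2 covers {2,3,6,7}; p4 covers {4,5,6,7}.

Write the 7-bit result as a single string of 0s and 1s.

Place data at non-parity positions: p1 p2 1 p4 0 1 1
p1 (pos 1,3,5,7): XOR of data positions = 1⊕0⊕1 = 0
p2 (pos 2,3,6,7): XOR of data positions = 1⊕1⊕1 = 1
p4 (pos 4,5,6,7): XOR of data positions = 0⊕1⊕1 = 0
Codeword: 0110011

0110011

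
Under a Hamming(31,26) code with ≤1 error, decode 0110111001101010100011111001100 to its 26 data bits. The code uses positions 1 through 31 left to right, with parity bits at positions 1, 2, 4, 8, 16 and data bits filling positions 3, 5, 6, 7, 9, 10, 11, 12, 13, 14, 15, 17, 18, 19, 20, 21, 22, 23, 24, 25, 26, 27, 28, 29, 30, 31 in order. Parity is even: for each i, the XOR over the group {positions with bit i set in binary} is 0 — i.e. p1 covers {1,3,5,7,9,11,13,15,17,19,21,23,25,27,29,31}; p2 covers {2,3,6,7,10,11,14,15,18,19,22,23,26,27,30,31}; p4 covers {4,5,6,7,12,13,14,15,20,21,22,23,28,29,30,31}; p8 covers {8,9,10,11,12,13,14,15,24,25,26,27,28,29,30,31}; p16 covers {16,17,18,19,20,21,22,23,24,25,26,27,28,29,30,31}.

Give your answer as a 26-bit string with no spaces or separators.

s1 (pos 1,3,5,7,9,11,13,15,17,19,21,23,25,27,29,31): 0⊕1⊕1⊕1⊕0⊕1⊕1⊕1⊕1⊕0⊕1⊕1⊕1⊕0⊕1⊕0 = 1
s2 (pos 2,3,6,7,10,11,14,15,18,19,22,23,26,27,30,31): 1⊕1⊕1⊕1⊕1⊕1⊕0⊕1⊕0⊕0⊕1⊕1⊕0⊕0⊕0⊕0 = 1
s4 (pos 4,5,6,7,12,13,14,15,20,21,22,23,28,29,30,31): 0⊕1⊕1⊕1⊕0⊕1⊕0⊕1⊕0⊕1⊕1⊕1⊕1⊕1⊕0⊕0 = 0
s8 (pos 8,9,10,11,12,13,14,15,24,25,26,27,28,29,30,31): 0⊕0⊕1⊕1⊕0⊕1⊕0⊕1⊕1⊕1⊕0⊕0⊕1⊕1⊕0⊕0 = 0
s16 (pos 16,17,18,19,20,21,22,23,24,25,26,27,28,29,30,31): 0⊕1⊕0⊕0⊕0⊕1⊕1⊕1⊕1⊕1⊕0⊕0⊕1⊕1⊕0⊕0 = 0
Syndrome s16…s1 = 00011 → error at position 3.
Flip position 3: 0110111001101010100011111001100 → 0100111001101010100011111001100
Read data bits from positions 3,5,6,7,9,10,11,12,13,14,15,17,18,19,20,21,22,23,24,25,26,27,28,29,30,31: 01110110101100011111001100

01110110101100011111001100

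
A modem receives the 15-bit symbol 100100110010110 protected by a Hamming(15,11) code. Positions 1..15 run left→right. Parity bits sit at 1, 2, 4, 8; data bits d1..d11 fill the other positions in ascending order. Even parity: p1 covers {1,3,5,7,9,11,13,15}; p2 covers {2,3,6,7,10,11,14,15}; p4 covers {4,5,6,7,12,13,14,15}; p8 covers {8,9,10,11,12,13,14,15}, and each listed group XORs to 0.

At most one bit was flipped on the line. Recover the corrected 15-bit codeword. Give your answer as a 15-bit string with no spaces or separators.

110100110010110

s1 (pos 1,3,5,7,9,11,13,15): 1⊕0⊕0⊕1⊕0⊕1⊕1⊕0 = 0
s2 (pos 2,3,6,7,10,11,14,15): 0⊕0⊕0⊕1⊕0⊕1⊕1⊕0 = 1
s4 (pos 4,5,6,7,12,13,14,15): 1⊕0⊕0⊕1⊕0⊕1⊕1⊕0 = 0
s8 (pos 8,9,10,11,12,13,14,15): 1⊕0⊕0⊕1⊕0⊕1⊕1⊕0 = 0
Syndrome s8…s1 = 0010 → error at position 2.
Flip position 2: 100100110010110 → 110100110010110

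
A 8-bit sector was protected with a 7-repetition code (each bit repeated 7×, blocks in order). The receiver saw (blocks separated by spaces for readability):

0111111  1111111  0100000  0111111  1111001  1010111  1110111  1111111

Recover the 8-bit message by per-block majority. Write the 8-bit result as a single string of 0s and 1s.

Block 1 (0111111): 6 ones → 1
Block 2 (1111111): 7 ones → 1
Block 3 (0100000): 1 one → 0
Block 4 (0111111): 6 ones → 1
Block 5 (1111001): 5 ones → 1
Block 6 (1010111): 5 ones → 1
Block 7 (1110111): 6 ones → 1
Block 8 (1111111): 7 ones → 1

11011111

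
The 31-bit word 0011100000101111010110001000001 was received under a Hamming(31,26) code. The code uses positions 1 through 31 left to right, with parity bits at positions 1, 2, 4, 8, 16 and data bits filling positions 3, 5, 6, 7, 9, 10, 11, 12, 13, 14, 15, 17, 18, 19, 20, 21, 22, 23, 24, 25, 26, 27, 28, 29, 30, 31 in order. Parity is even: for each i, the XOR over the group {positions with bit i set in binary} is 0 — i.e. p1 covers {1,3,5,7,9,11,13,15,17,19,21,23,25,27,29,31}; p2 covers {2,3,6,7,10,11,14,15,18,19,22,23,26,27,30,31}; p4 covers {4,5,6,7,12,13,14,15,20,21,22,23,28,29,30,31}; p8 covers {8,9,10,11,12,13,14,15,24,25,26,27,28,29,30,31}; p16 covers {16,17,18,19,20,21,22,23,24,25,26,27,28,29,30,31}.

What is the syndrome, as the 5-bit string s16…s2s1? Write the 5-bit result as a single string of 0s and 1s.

00000

s1 (pos 1,3,5,7,9,11,13,15,17,19,21,23,25,27,29,31): 0⊕1⊕1⊕0⊕0⊕1⊕1⊕1⊕0⊕0⊕1⊕0⊕1⊕0⊕0⊕1 = 0
s2 (pos 2,3,6,7,10,11,14,15,18,19,22,23,26,27,30,31): 0⊕1⊕0⊕0⊕0⊕1⊕1⊕1⊕1⊕0⊕0⊕0⊕0⊕0⊕0⊕1 = 0
s4 (pos 4,5,6,7,12,13,14,15,20,21,22,23,28,29,30,31): 1⊕1⊕0⊕0⊕0⊕1⊕1⊕1⊕1⊕1⊕0⊕0⊕0⊕0⊕0⊕1 = 0
s8 (pos 8,9,10,11,12,13,14,15,24,25,26,27,28,29,30,31): 0⊕0⊕0⊕1⊕0⊕1⊕1⊕1⊕0⊕1⊕0⊕0⊕0⊕0⊕0⊕1 = 0
s16 (pos 16,17,18,19,20,21,22,23,24,25,26,27,28,29,30,31): 1⊕0⊕1⊕0⊕1⊕1⊕0⊕0⊕0⊕1⊕0⊕0⊕0⊕0⊕0⊕1 = 0
Syndrome s16…s1 = 00000 → no error.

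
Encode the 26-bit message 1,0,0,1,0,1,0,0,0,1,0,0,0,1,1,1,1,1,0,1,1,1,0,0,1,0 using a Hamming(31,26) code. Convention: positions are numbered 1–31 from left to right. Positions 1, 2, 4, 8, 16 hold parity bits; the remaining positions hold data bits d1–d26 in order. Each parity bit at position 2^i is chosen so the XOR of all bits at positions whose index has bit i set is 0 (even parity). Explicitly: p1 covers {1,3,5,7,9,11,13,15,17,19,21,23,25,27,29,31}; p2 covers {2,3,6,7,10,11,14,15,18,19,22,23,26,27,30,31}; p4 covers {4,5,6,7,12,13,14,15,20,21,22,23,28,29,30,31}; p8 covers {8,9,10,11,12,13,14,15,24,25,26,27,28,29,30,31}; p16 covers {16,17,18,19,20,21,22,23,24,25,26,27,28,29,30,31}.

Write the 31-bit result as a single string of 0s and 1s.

1011001001000101001111101110010

Place data at non-parity positions: p1 p2 1 p4 0 0 1 p8 0 1 0 0 0 1 0 p16 0 0 1 1 1 1 1 0 1 1 1 0 0 1 0
p1 (pos 1,3,5,7,9,11,13,15,17,19,21,23,25,27,29,31): XOR of data positions = 1⊕0⊕1⊕0⊕0⊕0⊕0⊕0⊕1⊕1⊕1⊕1⊕1⊕0⊕0 = 1
p2 (pos 2,3,6,7,10,11,14,15,18,19,22,23,26,27,30,31): XOR of data positions = 1⊕0⊕1⊕1⊕0⊕1⊕0⊕0⊕1⊕1⊕1⊕1⊕1⊕1⊕0 = 0
p4 (pos 4,5,6,7,12,13,14,15,20,21,22,23,28,29,30,31): XOR of data positions = 0⊕0⊕1⊕0⊕0⊕1⊕0⊕1⊕1⊕1⊕1⊕0⊕0⊕1⊕0 = 1
p8 (pos 8,9,10,11,12,13,14,15,24,25,26,27,28,29,30,31): XOR of data positions = 0⊕1⊕0⊕0⊕0⊕1⊕0⊕0⊕1⊕1⊕1⊕0⊕0⊕1⊕0 = 0
p16 (pos 16,17,18,19,20,21,22,23,24,25,26,27,28,29,30,31): XOR of data positions = 0⊕0⊕1⊕1⊕1⊕1⊕1⊕0⊕1⊕1⊕1⊕0⊕0⊕1⊕0 = 1
Codeword: 1011001001000101001111101110010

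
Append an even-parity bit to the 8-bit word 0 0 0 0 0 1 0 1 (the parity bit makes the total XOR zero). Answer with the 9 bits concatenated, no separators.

000001010

XOR of the 8 data bits: 0⊕0⊕0⊕0⊕0⊕1⊕0⊕1 = 0
Parity bit = 0 (so all 9 bits XOR to 0).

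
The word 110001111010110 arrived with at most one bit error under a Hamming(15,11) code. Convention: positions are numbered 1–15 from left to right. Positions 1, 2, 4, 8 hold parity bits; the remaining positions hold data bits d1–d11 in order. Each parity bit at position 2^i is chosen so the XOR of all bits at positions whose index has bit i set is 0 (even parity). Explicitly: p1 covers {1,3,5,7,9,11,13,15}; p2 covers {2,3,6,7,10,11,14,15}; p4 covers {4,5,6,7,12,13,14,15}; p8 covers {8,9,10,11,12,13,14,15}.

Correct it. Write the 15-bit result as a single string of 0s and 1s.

110001111000110

s1 (pos 1,3,5,7,9,11,13,15): 1⊕0⊕0⊕1⊕1⊕1⊕1⊕0 = 1
s2 (pos 2,3,6,7,10,11,14,15): 1⊕0⊕1⊕1⊕0⊕1⊕1⊕0 = 1
s4 (pos 4,5,6,7,12,13,14,15): 0⊕0⊕1⊕1⊕0⊕1⊕1⊕0 = 0
s8 (pos 8,9,10,11,12,13,14,15): 1⊕1⊕0⊕1⊕0⊕1⊕1⊕0 = 1
Syndrome s8…s1 = 1011 → error at position 11.
Flip position 11: 110001111010110 → 110001111000110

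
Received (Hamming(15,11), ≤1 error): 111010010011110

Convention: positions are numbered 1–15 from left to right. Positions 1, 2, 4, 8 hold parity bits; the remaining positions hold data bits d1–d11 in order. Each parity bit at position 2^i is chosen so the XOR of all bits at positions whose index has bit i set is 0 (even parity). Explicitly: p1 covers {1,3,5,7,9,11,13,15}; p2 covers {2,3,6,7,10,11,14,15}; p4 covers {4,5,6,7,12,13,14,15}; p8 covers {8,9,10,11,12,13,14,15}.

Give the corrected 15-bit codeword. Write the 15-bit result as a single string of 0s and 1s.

s1 (pos 1,3,5,7,9,11,13,15): 1⊕1⊕1⊕0⊕0⊕1⊕1⊕0 = 1
s2 (pos 2,3,6,7,10,11,14,15): 1⊕1⊕0⊕0⊕0⊕1⊕1⊕0 = 0
s4 (pos 4,5,6,7,12,13,14,15): 0⊕1⊕0⊕0⊕1⊕1⊕1⊕0 = 0
s8 (pos 8,9,10,11,12,13,14,15): 1⊕0⊕0⊕1⊕1⊕1⊕1⊕0 = 1
Syndrome s8…s1 = 1001 → error at position 9.
Flip position 9: 111010010011110 → 111010011011110

111010011011110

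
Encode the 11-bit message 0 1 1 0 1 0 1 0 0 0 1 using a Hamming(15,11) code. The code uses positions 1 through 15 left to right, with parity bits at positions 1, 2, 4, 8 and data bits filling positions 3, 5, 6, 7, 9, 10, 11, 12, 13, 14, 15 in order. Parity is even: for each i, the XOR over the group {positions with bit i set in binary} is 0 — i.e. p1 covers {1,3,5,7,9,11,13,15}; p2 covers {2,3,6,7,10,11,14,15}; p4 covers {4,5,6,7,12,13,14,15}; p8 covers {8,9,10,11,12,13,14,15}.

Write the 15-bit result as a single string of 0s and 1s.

Place data at non-parity positions: p1 p2 0 p4 1 1 0 p8 1 0 1 0 0 0 1
p1 (pos 1,3,5,7,9,11,13,15): XOR of data positions = 0⊕1⊕0⊕1⊕1⊕0⊕1 = 0
p2 (pos 2,3,6,7,10,11,14,15): XOR of data positions = 0⊕1⊕0⊕0⊕1⊕0⊕1 = 1
p4 (pos 4,5,6,7,12,13,14,15): XOR of data positions = 1⊕1⊕0⊕0⊕0⊕0⊕1 = 1
p8 (pos 8,9,10,11,12,13,14,15): XOR of data positions = 1⊕0⊕1⊕0⊕0⊕0⊕1 = 1
Codeword: 010111011010001

010111011010001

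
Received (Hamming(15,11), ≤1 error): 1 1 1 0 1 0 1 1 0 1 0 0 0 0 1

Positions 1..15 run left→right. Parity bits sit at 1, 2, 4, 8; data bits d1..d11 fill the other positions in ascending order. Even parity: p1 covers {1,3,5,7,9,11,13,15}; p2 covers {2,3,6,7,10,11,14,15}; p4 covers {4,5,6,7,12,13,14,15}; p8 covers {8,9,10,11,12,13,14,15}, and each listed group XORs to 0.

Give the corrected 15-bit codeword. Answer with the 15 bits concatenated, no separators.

s1 (pos 1,3,5,7,9,11,13,15): 1⊕1⊕1⊕1⊕0⊕0⊕0⊕1 = 1
s2 (pos 2,3,6,7,10,11,14,15): 1⊕1⊕0⊕1⊕1⊕0⊕0⊕1 = 1
s4 (pos 4,5,6,7,12,13,14,15): 0⊕1⊕0⊕1⊕0⊕0⊕0⊕1 = 1
s8 (pos 8,9,10,11,12,13,14,15): 1⊕0⊕1⊕0⊕0⊕0⊕0⊕1 = 1
Syndrome s8…s1 = 1111 → error at position 15.
Flip position 15: 111010110100001 → 111010110100000

111010110100000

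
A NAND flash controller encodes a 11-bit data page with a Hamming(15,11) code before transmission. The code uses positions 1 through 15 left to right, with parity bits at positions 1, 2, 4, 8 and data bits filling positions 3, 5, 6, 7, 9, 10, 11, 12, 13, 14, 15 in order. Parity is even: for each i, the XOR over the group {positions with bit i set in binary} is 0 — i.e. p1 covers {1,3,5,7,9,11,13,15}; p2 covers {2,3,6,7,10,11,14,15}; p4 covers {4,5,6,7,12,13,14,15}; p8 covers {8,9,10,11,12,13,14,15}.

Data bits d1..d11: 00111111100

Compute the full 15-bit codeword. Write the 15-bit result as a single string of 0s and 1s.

Place data at non-parity positions: p1 p2 0 p4 0 1 1 p8 1 1 1 1 1 0 0
p1 (pos 1,3,5,7,9,11,13,15): XOR of data positions = 0⊕0⊕1⊕1⊕1⊕1⊕0 = 0
p2 (pos 2,3,6,7,10,11,14,15): XOR of data positions = 0⊕1⊕1⊕1⊕1⊕0⊕0 = 0
p4 (pos 4,5,6,7,12,13,14,15): XOR of data positions = 0⊕1⊕1⊕1⊕1⊕0⊕0 = 0
p8 (pos 8,9,10,11,12,13,14,15): XOR of data positions = 1⊕1⊕1⊕1⊕1⊕0⊕0 = 1
Codeword: 000001111111100

000001111111100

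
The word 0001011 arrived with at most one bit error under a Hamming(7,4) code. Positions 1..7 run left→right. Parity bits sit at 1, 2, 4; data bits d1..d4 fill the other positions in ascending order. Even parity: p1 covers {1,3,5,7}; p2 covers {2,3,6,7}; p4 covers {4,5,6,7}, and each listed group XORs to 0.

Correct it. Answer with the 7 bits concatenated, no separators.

s1 (pos 1,3,5,7): 0⊕0⊕0⊕1 = 1
s2 (pos 2,3,6,7): 0⊕0⊕1⊕1 = 0
s4 (pos 4,5,6,7): 1⊕0⊕1⊕1 = 1
Syndrome s4…s1 = 101 → error at position 5.
Flip position 5: 0001011 → 0001111

0001111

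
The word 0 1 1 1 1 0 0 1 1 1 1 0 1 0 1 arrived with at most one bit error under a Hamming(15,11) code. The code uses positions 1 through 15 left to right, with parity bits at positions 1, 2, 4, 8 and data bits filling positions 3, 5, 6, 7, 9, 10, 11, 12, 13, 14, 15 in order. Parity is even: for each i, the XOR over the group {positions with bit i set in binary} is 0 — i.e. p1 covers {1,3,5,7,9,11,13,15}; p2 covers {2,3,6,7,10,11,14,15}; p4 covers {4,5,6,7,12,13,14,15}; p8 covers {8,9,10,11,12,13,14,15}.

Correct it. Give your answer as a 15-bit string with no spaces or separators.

001110011110101

s1 (pos 1,3,5,7,9,11,13,15): 0⊕1⊕1⊕0⊕1⊕1⊕1⊕1 = 0
s2 (pos 2,3,6,7,10,11,14,15): 1⊕1⊕0⊕0⊕1⊕1⊕0⊕1 = 1
s4 (pos 4,5,6,7,12,13,14,15): 1⊕1⊕0⊕0⊕0⊕1⊕0⊕1 = 0
s8 (pos 8,9,10,11,12,13,14,15): 1⊕1⊕1⊕1⊕0⊕1⊕0⊕1 = 0
Syndrome s8…s1 = 0010 → error at position 2.
Flip position 2: 011110011110101 → 001110011110101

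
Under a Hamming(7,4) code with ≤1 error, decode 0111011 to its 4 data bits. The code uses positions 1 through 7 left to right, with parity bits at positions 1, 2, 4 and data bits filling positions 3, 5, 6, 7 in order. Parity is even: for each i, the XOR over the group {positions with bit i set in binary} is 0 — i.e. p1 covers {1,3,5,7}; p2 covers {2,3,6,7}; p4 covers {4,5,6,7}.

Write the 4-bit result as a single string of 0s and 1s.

s1 (pos 1,3,5,7): 0⊕1⊕0⊕1 = 0
s2 (pos 2,3,6,7): 1⊕1⊕1⊕1 = 0
s4 (pos 4,5,6,7): 1⊕0⊕1⊕1 = 1
Syndrome s4…s1 = 100 → error at position 4.
Flip position 4: 0111011 → 0110011
Read data bits from positions 3,5,6,7: 1011

1011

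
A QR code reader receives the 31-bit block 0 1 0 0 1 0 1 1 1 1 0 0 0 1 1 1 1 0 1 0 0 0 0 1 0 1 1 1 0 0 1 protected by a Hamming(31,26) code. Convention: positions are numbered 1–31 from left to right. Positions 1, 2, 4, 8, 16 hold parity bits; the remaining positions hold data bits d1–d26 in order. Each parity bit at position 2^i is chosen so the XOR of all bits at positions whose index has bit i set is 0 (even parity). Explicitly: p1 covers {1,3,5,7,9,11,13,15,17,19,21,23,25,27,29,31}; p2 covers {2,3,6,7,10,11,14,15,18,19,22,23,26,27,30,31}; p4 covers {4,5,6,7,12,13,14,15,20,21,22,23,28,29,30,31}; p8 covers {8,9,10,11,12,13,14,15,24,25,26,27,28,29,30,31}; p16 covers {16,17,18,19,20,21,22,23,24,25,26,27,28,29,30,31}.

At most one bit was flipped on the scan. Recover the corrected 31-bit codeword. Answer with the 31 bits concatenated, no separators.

0000101111000111101000010111001

s1 (pos 1,3,5,7,9,11,13,15,17,19,21,23,25,27,29,31): 0⊕0⊕1⊕1⊕1⊕0⊕0⊕1⊕1⊕1⊕0⊕0⊕0⊕1⊕0⊕1 = 0
s2 (pos 2,3,6,7,10,11,14,15,18,19,22,23,26,27,30,31): 1⊕0⊕0⊕1⊕1⊕0⊕1⊕1⊕0⊕1⊕0⊕0⊕1⊕1⊕0⊕1 = 1
s4 (pos 4,5,6,7,12,13,14,15,20,21,22,23,28,29,30,31): 0⊕1⊕0⊕1⊕0⊕0⊕1⊕1⊕0⊕0⊕0⊕0⊕1⊕0⊕0⊕1 = 0
s8 (pos 8,9,10,11,12,13,14,15,24,25,26,27,28,29,30,31): 1⊕1⊕1⊕0⊕0⊕0⊕1⊕1⊕1⊕0⊕1⊕1⊕1⊕0⊕0⊕1 = 0
s16 (pos 16,17,18,19,20,21,22,23,24,25,26,27,28,29,30,31): 1⊕1⊕0⊕1⊕0⊕0⊕0⊕0⊕1⊕0⊕1⊕1⊕1⊕0⊕0⊕1 = 0
Syndrome s16…s1 = 00010 → error at position 2.
Flip position 2: 0100101111000111101000010111001 → 0000101111000111101000010111001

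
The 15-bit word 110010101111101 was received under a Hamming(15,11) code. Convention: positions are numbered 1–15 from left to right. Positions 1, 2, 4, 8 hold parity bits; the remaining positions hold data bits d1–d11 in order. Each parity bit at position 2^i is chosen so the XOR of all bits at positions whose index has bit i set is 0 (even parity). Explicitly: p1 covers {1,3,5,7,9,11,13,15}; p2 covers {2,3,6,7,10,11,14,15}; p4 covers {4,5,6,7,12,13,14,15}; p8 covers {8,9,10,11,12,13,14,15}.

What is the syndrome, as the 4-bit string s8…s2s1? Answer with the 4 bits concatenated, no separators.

s1 (pos 1,3,5,7,9,11,13,15): 1⊕0⊕1⊕1⊕1⊕1⊕1⊕1 = 1
s2 (pos 2,3,6,7,10,11,14,15): 1⊕0⊕0⊕1⊕1⊕1⊕0⊕1 = 1
s4 (pos 4,5,6,7,12,13,14,15): 0⊕1⊕0⊕1⊕1⊕1⊕0⊕1 = 1
s8 (pos 8,9,10,11,12,13,14,15): 0⊕1⊕1⊕1⊕1⊕1⊕0⊕1 = 0
Syndrome s8…s1 = 0111 → error at position 7.

0111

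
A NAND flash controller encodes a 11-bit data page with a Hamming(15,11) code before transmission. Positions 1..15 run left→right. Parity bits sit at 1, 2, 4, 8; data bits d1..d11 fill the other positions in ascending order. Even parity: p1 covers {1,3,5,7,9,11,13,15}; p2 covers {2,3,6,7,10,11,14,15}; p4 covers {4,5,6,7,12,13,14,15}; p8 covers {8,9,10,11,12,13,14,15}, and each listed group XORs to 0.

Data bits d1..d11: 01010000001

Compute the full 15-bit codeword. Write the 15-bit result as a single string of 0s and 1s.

Place data at non-parity positions: p1 p2 0 p4 1 0 1 p8 0 0 0 0 0 0 1
p1 (pos 1,3,5,7,9,11,13,15): XOR of data positions = 0⊕1⊕1⊕0⊕0⊕0⊕1 = 1
p2 (pos 2,3,6,7,10,11,14,15): XOR of data positions = 0⊕0⊕1⊕0⊕0⊕0⊕1 = 0
p4 (pos 4,5,6,7,12,13,14,15): XOR of data positions = 1⊕0⊕1⊕0⊕0⊕0⊕1 = 1
p8 (pos 8,9,10,11,12,13,14,15): XOR of data positions = 0⊕0⊕0⊕0⊕0⊕0⊕1 = 1
Codeword: 100110110000001

100110110000001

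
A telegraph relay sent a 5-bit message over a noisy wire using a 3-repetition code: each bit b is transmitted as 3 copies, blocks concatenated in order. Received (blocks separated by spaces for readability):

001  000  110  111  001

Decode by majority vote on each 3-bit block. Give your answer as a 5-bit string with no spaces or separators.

00110

Block 1 (001): 1 one → 0
Block 2 (000): 0 ones → 0
Block 3 (110): 2 ones → 1
Block 4 (111): 3 ones → 1
Block 5 (001): 1 one → 0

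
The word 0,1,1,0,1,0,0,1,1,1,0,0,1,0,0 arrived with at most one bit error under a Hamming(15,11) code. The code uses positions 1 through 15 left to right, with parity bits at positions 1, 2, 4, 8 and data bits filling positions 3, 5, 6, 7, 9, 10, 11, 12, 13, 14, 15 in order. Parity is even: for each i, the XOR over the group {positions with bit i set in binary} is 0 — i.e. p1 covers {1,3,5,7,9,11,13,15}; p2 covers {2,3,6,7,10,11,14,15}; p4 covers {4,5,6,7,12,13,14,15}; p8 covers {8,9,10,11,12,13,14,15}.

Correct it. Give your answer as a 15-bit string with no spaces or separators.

001010011100100

s1 (pos 1,3,5,7,9,11,13,15): 0⊕1⊕1⊕0⊕1⊕0⊕1⊕0 = 0
s2 (pos 2,3,6,7,10,11,14,15): 1⊕1⊕0⊕0⊕1⊕0⊕0⊕0 = 1
s4 (pos 4,5,6,7,12,13,14,15): 0⊕1⊕0⊕0⊕0⊕1⊕0⊕0 = 0
s8 (pos 8,9,10,11,12,13,14,15): 1⊕1⊕1⊕0⊕0⊕1⊕0⊕0 = 0
Syndrome s8…s1 = 0010 → error at position 2.
Flip position 2: 011010011100100 → 001010011100100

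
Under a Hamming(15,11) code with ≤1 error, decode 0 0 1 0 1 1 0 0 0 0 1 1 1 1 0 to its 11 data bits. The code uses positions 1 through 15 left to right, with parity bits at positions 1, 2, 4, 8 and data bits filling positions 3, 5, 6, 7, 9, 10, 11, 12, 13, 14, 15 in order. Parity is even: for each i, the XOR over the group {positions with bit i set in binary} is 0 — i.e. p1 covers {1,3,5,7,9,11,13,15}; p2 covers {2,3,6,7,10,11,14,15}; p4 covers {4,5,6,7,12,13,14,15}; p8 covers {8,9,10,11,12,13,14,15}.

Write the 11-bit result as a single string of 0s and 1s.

s1 (pos 1,3,5,7,9,11,13,15): 0⊕1⊕1⊕0⊕0⊕1⊕1⊕0 = 0
s2 (pos 2,3,6,7,10,11,14,15): 0⊕1⊕1⊕0⊕0⊕1⊕1⊕0 = 0
s4 (pos 4,5,6,7,12,13,14,15): 0⊕1⊕1⊕0⊕1⊕1⊕1⊕0 = 1
s8 (pos 8,9,10,11,12,13,14,15): 0⊕0⊕0⊕1⊕1⊕1⊕1⊕0 = 0
Syndrome s8…s1 = 0100 → error at position 4.
Flip position 4: 001011000011110 → 001111000011110
Read data bits from positions 3,5,6,7,9,10,11,12,13,14,15: 11100011110

11100011110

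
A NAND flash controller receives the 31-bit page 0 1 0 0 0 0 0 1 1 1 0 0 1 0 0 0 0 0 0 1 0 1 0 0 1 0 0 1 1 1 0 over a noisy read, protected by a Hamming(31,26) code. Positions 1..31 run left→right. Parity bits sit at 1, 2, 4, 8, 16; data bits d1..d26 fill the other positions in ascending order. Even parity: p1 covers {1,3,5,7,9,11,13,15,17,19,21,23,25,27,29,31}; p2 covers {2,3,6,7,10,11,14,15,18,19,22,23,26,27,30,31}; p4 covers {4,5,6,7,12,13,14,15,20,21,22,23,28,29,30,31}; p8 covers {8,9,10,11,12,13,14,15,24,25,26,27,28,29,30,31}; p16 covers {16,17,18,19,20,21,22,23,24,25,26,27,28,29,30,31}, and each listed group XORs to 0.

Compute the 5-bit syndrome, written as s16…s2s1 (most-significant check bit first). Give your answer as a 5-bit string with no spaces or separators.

s1 (pos 1,3,5,7,9,11,13,15,17,19,21,23,25,27,29,31): 0⊕0⊕0⊕0⊕1⊕0⊕1⊕0⊕0⊕0⊕0⊕0⊕1⊕0⊕1⊕0 = 0
s2 (pos 2,3,6,7,10,11,14,15,18,19,22,23,26,27,30,31): 1⊕0⊕0⊕0⊕1⊕0⊕0⊕0⊕0⊕0⊕1⊕0⊕0⊕0⊕1⊕0 = 0
s4 (pos 4,5,6,7,12,13,14,15,20,21,22,23,28,29,30,31): 0⊕0⊕0⊕0⊕0⊕1⊕0⊕0⊕1⊕0⊕1⊕0⊕1⊕1⊕1⊕0 = 0
s8 (pos 8,9,10,11,12,13,14,15,24,25,26,27,28,29,30,31): 1⊕1⊕1⊕0⊕0⊕1⊕0⊕0⊕0⊕1⊕0⊕0⊕1⊕1⊕1⊕0 = 0
s16 (pos 16,17,18,19,20,21,22,23,24,25,26,27,28,29,30,31): 0⊕0⊕0⊕0⊕1⊕0⊕1⊕0⊕0⊕1⊕0⊕0⊕1⊕1⊕1⊕0 = 0
Syndrome s16…s1 = 00000 → no error.

00000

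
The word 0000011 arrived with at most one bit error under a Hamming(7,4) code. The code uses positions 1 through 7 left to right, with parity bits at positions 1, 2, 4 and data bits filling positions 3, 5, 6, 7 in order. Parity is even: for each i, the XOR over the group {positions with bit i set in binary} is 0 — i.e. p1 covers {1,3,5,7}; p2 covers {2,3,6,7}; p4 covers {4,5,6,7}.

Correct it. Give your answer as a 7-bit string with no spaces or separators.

1000011

s1 (pos 1,3,5,7): 0⊕0⊕0⊕1 = 1
s2 (pos 2,3,6,7): 0⊕0⊕1⊕1 = 0
s4 (pos 4,5,6,7): 0⊕0⊕1⊕1 = 0
Syndrome s4…s1 = 001 → error at position 1.
Flip position 1: 0000011 → 1000011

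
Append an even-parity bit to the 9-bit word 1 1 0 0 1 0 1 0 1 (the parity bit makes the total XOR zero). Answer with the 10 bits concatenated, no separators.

1100101011

XOR of the 9 data bits: 1⊕1⊕0⊕0⊕1⊕0⊕1⊕0⊕1 = 1
Parity bit = 1 (so all 10 bits XOR to 0).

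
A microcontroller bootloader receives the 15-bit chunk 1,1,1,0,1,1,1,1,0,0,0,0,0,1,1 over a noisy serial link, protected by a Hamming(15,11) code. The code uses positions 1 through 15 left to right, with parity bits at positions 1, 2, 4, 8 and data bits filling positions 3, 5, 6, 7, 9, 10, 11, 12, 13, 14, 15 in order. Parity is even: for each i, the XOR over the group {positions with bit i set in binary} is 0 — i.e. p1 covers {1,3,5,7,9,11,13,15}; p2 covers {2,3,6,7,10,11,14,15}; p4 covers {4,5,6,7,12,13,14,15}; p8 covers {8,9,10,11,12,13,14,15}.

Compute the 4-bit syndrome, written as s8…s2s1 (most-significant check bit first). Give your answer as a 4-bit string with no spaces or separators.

s1 (pos 1,3,5,7,9,11,13,15): 1⊕1⊕1⊕1⊕0⊕0⊕0⊕1 = 1
s2 (pos 2,3,6,7,10,11,14,15): 1⊕1⊕1⊕1⊕0⊕0⊕1⊕1 = 0
s4 (pos 4,5,6,7,12,13,14,15): 0⊕1⊕1⊕1⊕0⊕0⊕1⊕1 = 1
s8 (pos 8,9,10,11,12,13,14,15): 1⊕0⊕0⊕0⊕0⊕0⊕1⊕1 = 1
Syndrome s8…s1 = 1101 → error at position 13.

1101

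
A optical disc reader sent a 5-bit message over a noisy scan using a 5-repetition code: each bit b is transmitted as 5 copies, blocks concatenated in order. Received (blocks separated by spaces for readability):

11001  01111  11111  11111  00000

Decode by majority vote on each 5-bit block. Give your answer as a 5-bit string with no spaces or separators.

11110

Block 1 (11001): 3 ones → 1
Block 2 (01111): 4 ones → 1
Block 3 (11111): 5 ones → 1
Block 4 (11111): 5 ones → 1
Block 5 (00000): 0 ones → 0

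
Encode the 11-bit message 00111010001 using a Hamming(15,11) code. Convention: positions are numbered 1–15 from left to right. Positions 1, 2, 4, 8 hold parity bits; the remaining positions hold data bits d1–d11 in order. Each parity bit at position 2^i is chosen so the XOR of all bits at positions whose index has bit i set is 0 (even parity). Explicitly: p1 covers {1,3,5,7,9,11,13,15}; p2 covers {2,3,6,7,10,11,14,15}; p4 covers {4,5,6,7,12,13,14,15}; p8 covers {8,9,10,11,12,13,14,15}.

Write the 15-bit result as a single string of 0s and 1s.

Place data at non-parity positions: p1 p2 0 p4 0 1 1 p8 1 0 1 0 0 0 1
p1 (pos 1,3,5,7,9,11,13,15): XOR of data positions = 0⊕0⊕1⊕1⊕1⊕0⊕1 = 0
p2 (pos 2,3,6,7,10,11,14,15): XOR of data positions = 0⊕1⊕1⊕0⊕1⊕0⊕1 = 0
p4 (pos 4,5,6,7,12,13,14,15): XOR of data positions = 0⊕1⊕1⊕0⊕0⊕0⊕1 = 1
p8 (pos 8,9,10,11,12,13,14,15): XOR of data positions = 1⊕0⊕1⊕0⊕0⊕0⊕1 = 1
Codeword: 000101111010001

000101111010001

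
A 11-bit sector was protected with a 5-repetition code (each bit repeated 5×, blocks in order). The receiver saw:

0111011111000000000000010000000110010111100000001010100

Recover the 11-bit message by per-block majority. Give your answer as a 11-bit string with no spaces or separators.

Block 1 (01110): 3 ones → 1
Block 2 (11111): 5 ones → 1
Block 3 (00000): 0 ones → 0
Block 4 (00000): 0 ones → 0
Block 5 (00010): 1 one → 0
Block 6 (00000): 0 ones → 0
Block 7 (01100): 2 ones → 0
Block 8 (10111): 4 ones → 1
Block 9 (10000): 1 one → 0
Block 10 (00010): 1 one → 0
Block 11 (10100): 2 ones → 0

11000001000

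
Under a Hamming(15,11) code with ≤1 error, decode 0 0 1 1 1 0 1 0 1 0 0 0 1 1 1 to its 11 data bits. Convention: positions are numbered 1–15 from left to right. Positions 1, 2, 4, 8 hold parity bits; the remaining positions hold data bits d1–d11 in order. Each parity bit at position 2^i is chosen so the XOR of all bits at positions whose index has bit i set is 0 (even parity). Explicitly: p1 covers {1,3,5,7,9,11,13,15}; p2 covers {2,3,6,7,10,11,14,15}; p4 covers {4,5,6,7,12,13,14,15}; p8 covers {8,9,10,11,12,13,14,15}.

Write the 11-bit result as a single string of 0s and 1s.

11011000111

s1 (pos 1,3,5,7,9,11,13,15): 0⊕1⊕1⊕1⊕1⊕0⊕1⊕1 = 0
s2 (pos 2,3,6,7,10,11,14,15): 0⊕1⊕0⊕1⊕0⊕0⊕1⊕1 = 0
s4 (pos 4,5,6,7,12,13,14,15): 1⊕1⊕0⊕1⊕0⊕1⊕1⊕1 = 0
s8 (pos 8,9,10,11,12,13,14,15): 0⊕1⊕0⊕0⊕0⊕1⊕1⊕1 = 0
Syndrome s8…s1 = 0000 → no error.
Read data bits from positions 3,5,6,7,9,10,11,12,13,14,15: 11011000111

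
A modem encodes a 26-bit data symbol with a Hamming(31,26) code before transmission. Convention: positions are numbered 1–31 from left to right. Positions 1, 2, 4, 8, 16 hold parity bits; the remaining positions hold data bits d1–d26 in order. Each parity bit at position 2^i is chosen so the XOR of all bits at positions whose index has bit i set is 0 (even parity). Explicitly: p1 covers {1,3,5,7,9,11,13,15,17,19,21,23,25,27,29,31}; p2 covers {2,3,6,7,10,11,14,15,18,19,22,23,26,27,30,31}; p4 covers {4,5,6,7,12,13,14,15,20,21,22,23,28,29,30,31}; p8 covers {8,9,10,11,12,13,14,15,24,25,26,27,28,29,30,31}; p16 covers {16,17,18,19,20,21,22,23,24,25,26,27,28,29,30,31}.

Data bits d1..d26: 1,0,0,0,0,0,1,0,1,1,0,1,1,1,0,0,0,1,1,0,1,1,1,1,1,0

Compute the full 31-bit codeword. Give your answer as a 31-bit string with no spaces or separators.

0110000100101100111000110111110

Place data at non-parity positions: p1 p2 1 p4 0 0 0 p8 0 0 1 0 1 1 0 p16 1 1 1 0 0 0 1 1 0 1 1 1 1 1 0
p1 (pos 1,3,5,7,9,11,13,15,17,19,21,23,25,27,29,31): XOR of data positions = 1⊕0⊕0⊕0⊕1⊕1⊕0⊕1⊕1⊕0⊕1⊕0⊕1⊕1⊕0 = 0
p2 (pos 2,3,6,7,10,11,14,15,18,19,22,23,26,27,30,31): XOR of data positions = 1⊕0⊕0⊕0⊕1⊕1⊕0⊕1⊕1⊕0⊕1⊕1⊕1⊕1⊕0 = 1
p4 (pos 4,5,6,7,12,13,14,15,20,21,22,23,28,29,30,31): XOR of data positions = 0⊕0⊕0⊕0⊕1⊕1⊕0⊕0⊕0⊕0⊕1⊕1⊕1⊕1⊕0 = 0
p8 (pos 8,9,10,11,12,13,14,15,24,25,26,27,28,29,30,31): XOR of data positions = 0⊕0⊕1⊕0⊕1⊕1⊕0⊕1⊕0⊕1⊕1⊕1⊕1⊕1⊕0 = 1
p16 (pos 16,17,18,19,20,21,22,23,24,25,26,27,28,29,30,31): XOR of data positions = 1⊕1⊕1⊕0⊕0⊕0⊕1⊕1⊕0⊕1⊕1⊕1⊕1⊕1⊕0 = 0
Codeword: 0110000100101100111000110111110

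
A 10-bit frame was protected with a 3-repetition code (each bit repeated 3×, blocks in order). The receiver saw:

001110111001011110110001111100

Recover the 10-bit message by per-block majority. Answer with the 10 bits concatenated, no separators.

0110111010

Block 1 (001): 1 one → 0
Block 2 (110): 2 ones → 1
Block 3 (111): 3 ones → 1
Block 4 (001): 1 one → 0
Block 5 (011): 2 ones → 1
Block 6 (110): 2 ones → 1
Block 7 (110): 2 ones → 1
Block 8 (001): 1 one → 0
Block 9 (111): 3 ones → 1
Block 10 (100): 1 one → 0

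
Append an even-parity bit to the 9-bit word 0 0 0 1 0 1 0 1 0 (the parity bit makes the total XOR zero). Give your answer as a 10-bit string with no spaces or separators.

XOR of the 9 data bits: 0⊕0⊕0⊕1⊕0⊕1⊕0⊕1⊕0 = 1
Parity bit = 1 (so all 10 bits XOR to 0).

0001010101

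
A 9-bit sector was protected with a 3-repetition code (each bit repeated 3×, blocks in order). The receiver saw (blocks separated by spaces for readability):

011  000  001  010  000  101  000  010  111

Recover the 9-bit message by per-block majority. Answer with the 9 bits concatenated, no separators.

100001001

Block 1 (011): 2 ones → 1
Block 2 (000): 0 ones → 0
Block 3 (001): 1 one → 0
Block 4 (010): 1 one → 0
Block 5 (000): 0 ones → 0
Block 6 (101): 2 ones → 1
Block 7 (000): 0 ones → 0
Block 8 (010): 1 one → 0
Block 9 (111): 3 ones → 1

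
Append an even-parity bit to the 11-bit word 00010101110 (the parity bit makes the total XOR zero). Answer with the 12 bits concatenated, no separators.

XOR of the 11 data bits: 0⊕0⊕0⊕1⊕0⊕1⊕0⊕1⊕1⊕1⊕0 = 1
Parity bit = 1 (so all 12 bits XOR to 0).

000101011101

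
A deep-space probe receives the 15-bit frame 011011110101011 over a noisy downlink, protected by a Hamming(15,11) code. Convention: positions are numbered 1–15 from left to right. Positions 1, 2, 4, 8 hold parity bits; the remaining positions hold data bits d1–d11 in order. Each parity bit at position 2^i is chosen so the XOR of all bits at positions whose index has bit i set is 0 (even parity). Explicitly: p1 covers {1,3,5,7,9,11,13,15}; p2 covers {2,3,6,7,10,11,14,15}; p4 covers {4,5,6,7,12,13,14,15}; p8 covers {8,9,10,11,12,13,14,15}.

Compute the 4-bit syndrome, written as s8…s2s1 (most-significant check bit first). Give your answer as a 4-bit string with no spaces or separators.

s1 (pos 1,3,5,7,9,11,13,15): 0⊕1⊕1⊕1⊕0⊕0⊕0⊕1 = 0
s2 (pos 2,3,6,7,10,11,14,15): 1⊕1⊕1⊕1⊕1⊕0⊕1⊕1 = 1
s4 (pos 4,5,6,7,12,13,14,15): 0⊕1⊕1⊕1⊕1⊕0⊕1⊕1 = 0
s8 (pos 8,9,10,11,12,13,14,15): 1⊕0⊕1⊕0⊕1⊕0⊕1⊕1 = 1
Syndrome s8…s1 = 1010 → error at position 10.

1010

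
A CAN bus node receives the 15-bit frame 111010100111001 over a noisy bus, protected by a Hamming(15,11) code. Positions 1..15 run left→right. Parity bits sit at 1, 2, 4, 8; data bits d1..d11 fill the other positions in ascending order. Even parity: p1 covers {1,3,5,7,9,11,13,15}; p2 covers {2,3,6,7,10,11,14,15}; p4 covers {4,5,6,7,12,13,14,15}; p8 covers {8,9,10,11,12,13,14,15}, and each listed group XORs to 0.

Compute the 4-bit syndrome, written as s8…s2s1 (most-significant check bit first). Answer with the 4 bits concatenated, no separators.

s1 (pos 1,3,5,7,9,11,13,15): 1⊕1⊕1⊕1⊕0⊕1⊕0⊕1 = 0
s2 (pos 2,3,6,7,10,11,14,15): 1⊕1⊕0⊕1⊕1⊕1⊕0⊕1 = 0
s4 (pos 4,5,6,7,12,13,14,15): 0⊕1⊕0⊕1⊕1⊕0⊕0⊕1 = 0
s8 (pos 8,9,10,11,12,13,14,15): 0⊕0⊕1⊕1⊕1⊕0⊕0⊕1 = 0
Syndrome s8…s1 = 0000 → no error.

0000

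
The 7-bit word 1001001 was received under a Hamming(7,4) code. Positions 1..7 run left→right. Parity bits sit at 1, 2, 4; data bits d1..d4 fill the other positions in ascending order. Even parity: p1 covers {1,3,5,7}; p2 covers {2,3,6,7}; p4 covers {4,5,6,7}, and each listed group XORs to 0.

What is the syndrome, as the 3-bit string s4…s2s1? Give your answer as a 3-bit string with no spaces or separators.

010

s1 (pos 1,3,5,7): 1⊕0⊕0⊕1 = 0
s2 (pos 2,3,6,7): 0⊕0⊕0⊕1 = 1
s4 (pos 4,5,6,7): 1⊕0⊕0⊕1 = 0
Syndrome s4…s1 = 010 → error at position 2.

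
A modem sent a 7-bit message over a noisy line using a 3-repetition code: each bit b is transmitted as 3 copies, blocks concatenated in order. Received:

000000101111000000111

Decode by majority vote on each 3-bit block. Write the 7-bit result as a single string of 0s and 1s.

Block 1 (000): 0 ones → 0
Block 2 (000): 0 ones → 0
Block 3 (101): 2 ones → 1
Block 4 (111): 3 ones → 1
Block 5 (000): 0 ones → 0
Block 6 (000): 0 ones → 0
Block 7 (111): 3 ones → 1

0011001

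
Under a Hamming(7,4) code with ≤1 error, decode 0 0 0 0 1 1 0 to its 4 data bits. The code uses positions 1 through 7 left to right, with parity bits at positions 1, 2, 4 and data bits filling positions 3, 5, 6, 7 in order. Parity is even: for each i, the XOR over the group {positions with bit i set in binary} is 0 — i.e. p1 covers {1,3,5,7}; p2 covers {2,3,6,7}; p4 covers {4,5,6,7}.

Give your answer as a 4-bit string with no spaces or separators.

1110

s1 (pos 1,3,5,7): 0⊕0⊕1⊕0 = 1
s2 (pos 2,3,6,7): 0⊕0⊕1⊕0 = 1
s4 (pos 4,5,6,7): 0⊕1⊕1⊕0 = 0
Syndrome s4…s1 = 011 → error at position 3.
Flip position 3: 0000110 → 0010110
Read data bits from positions 3,5,6,7: 1110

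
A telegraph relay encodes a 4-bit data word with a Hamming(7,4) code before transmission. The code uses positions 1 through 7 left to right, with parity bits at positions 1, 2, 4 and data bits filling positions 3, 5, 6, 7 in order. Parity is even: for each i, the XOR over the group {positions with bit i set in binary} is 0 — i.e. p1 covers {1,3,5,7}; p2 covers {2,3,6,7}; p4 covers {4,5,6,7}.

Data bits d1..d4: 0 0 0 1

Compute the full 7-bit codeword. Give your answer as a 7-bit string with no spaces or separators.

1101001

Place data at non-parity positions: p1 p2 0 p4 0 0 1
p1 (pos 1,3,5,7): XOR of data positions = 0⊕0⊕1 = 1
p2 (pos 2,3,6,7): XOR of data positions = 0⊕0⊕1 = 1
p4 (pos 4,5,6,7): XOR of data positions = 0⊕0⊕1 = 1
Codeword: 1101001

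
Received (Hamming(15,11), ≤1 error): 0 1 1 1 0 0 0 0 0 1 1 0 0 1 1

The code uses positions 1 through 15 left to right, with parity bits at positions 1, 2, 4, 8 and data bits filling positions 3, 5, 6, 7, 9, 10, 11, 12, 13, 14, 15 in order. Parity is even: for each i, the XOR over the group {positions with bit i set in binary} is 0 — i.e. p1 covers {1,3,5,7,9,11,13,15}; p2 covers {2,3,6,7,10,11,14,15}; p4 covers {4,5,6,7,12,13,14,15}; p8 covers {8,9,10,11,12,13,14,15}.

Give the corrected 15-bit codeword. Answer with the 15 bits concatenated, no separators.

s1 (pos 1,3,5,7,9,11,13,15): 0⊕1⊕0⊕0⊕0⊕1⊕0⊕1 = 1
s2 (pos 2,3,6,7,10,11,14,15): 1⊕1⊕0⊕0⊕1⊕1⊕1⊕1 = 0
s4 (pos 4,5,6,7,12,13,14,15): 1⊕0⊕0⊕0⊕0⊕0⊕1⊕1 = 1
s8 (pos 8,9,10,11,12,13,14,15): 0⊕0⊕1⊕1⊕0⊕0⊕1⊕1 = 0
Syndrome s8…s1 = 0101 → error at position 5.
Flip position 5: 011100000110011 → 011110000110011

011110000110011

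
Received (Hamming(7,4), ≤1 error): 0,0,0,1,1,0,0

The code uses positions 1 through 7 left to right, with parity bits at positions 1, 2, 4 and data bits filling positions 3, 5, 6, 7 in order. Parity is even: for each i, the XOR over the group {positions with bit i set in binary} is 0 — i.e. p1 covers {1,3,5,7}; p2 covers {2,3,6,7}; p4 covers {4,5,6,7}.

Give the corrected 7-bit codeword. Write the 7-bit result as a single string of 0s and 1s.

1001100

s1 (pos 1,3,5,7): 0⊕0⊕1⊕0 = 1
s2 (pos 2,3,6,7): 0⊕0⊕0⊕0 = 0
s4 (pos 4,5,6,7): 1⊕1⊕0⊕0 = 0
Syndrome s4…s1 = 001 → error at position 1.
Flip position 1: 0001100 → 1001100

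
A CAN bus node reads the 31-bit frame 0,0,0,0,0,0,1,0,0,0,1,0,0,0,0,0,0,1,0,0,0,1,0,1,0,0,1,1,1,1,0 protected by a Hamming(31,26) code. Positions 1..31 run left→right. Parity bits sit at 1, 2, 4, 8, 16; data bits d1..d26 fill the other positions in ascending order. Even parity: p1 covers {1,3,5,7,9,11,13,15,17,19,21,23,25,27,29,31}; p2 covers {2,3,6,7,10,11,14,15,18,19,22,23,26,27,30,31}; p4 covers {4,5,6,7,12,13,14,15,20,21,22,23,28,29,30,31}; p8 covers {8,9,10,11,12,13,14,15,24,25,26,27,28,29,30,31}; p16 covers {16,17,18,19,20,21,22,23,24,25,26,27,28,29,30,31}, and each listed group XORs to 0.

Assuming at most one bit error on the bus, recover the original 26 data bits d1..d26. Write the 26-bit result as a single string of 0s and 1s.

00010010000010101010011110

s1 (pos 1,3,5,7,9,11,13,15,17,19,21,23,25,27,29,31): 0⊕0⊕0⊕1⊕0⊕1⊕0⊕0⊕0⊕0⊕0⊕0⊕0⊕1⊕1⊕0 = 0
s2 (pos 2,3,6,7,10,11,14,15,18,19,22,23,26,27,30,31): 0⊕0⊕0⊕1⊕0⊕1⊕0⊕0⊕1⊕0⊕1⊕0⊕0⊕1⊕1⊕0 = 0
s4 (pos 4,5,6,7,12,13,14,15,20,21,22,23,28,29,30,31): 0⊕0⊕0⊕1⊕0⊕0⊕0⊕0⊕0⊕0⊕1⊕0⊕1⊕1⊕1⊕0 = 1
s8 (pos 8,9,10,11,12,13,14,15,24,25,26,27,28,29,30,31): 0⊕0⊕0⊕1⊕0⊕0⊕0⊕0⊕1⊕0⊕0⊕1⊕1⊕1⊕1⊕0 = 0
s16 (pos 16,17,18,19,20,21,22,23,24,25,26,27,28,29,30,31): 0⊕0⊕1⊕0⊕0⊕0⊕1⊕0⊕1⊕0⊕0⊕1⊕1⊕1⊕1⊕0 = 1
Syndrome s16…s1 = 10100 → error at position 20.
Flip position 20: 0000001000100000010001010011110 → 0000001000100000010101010011110
Read data bits from positions 3,5,6,7,9,10,11,12,13,14,15,17,18,19,20,21,22,23,24,25,26,27,28,29,30,31: 00010010000010101010011110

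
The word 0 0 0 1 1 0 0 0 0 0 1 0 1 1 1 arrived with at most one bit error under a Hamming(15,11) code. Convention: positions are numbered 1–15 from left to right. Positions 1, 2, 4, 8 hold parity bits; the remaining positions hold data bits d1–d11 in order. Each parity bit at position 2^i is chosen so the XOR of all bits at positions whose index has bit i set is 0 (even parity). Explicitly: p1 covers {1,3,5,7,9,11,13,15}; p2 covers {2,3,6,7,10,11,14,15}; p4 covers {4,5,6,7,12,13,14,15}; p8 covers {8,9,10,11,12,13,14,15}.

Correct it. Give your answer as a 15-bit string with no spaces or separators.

000111000010111

s1 (pos 1,3,5,7,9,11,13,15): 0⊕0⊕1⊕0⊕0⊕1⊕1⊕1 = 0
s2 (pos 2,3,6,7,10,11,14,15): 0⊕0⊕0⊕0⊕0⊕1⊕1⊕1 = 1
s4 (pos 4,5,6,7,12,13,14,15): 1⊕1⊕0⊕0⊕0⊕1⊕1⊕1 = 1
s8 (pos 8,9,10,11,12,13,14,15): 0⊕0⊕0⊕1⊕0⊕1⊕1⊕1 = 0
Syndrome s8…s1 = 0110 → error at position 6.
Flip position 6: 000110000010111 → 000111000010111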